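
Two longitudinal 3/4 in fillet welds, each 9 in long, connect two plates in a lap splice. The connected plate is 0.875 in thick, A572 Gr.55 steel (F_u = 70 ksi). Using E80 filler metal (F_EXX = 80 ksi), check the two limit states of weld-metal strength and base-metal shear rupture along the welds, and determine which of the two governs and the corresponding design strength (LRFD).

t_e = 0.707 × 0.75 = 0.5302 in; L = 18 in.
Weld metal: φR_n = 0.75 × 0.6 × 80 × 0.5302 × 18 = 343.6 kips.
Base metal (shear rupture): φR_n = 0.75 × 0.6 × 70 × 0.875 × 18 = 496.1 kips.
Governing: weld metal.

φR_n ≈ 344 kips (weld metal governs)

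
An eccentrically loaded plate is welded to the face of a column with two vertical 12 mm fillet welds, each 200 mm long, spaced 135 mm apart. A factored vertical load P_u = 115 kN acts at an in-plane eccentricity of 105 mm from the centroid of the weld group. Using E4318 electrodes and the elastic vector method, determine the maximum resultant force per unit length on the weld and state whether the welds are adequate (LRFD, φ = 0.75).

f_max ≈ 667 N/mm; adequate

E43XX → F_EXX = 430 MPa.
Total weld length L_w = 400 mm. Treat welds as unit-width lines.
Polar moment about centroid: J = 2[d³/12 + d(b/2)²] = 2[200³/12 + 200×67.5²] = 3156000 mm³.
Direct shear f_v = P/L_w = 115×10³ / 400 = 287.5 N/mm (vertical).
Torsion M = P·e = 115×10³ × 105 = 12075000 N·mm.
Critical point at (x, y) = (67.5, 100) from centroid. f_tx = M·y/J = 382.6 N/mm; f_ty = M·x/J = 258.3 N/mm.
Resultant f_max = √[f_tx² + (f_v + f_ty)²] = √[382.6² + (287.5 + 258.3)²] = 666.5 N/mm.
Capacity per unit length: φr_n = 0.75 × 0.6 × 430 × (0.707 × 12) = 1642 N/mm.
666.5 ≤ 1642 → adequate.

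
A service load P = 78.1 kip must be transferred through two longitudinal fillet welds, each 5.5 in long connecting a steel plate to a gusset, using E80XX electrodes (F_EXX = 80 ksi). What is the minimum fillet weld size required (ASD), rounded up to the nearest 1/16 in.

Total weld length L = 11 in.
Required throat t_e = P × Ω / (0.6 F_EXX × L) = 78.1 × 2.0 / (0.6 × 80 × 11) = 0.2958 in.
Required leg w = t_e / 0.707 = 0.4184 in → use 7/16 in.

w = 7/16 in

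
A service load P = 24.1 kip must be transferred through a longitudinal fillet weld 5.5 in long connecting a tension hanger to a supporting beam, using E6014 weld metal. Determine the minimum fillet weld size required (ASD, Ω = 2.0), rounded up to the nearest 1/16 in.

w = 3/8 in

E60XX → F_EXX = 60 ksi.
Total weld length L = 5.5 in.
Required throat t_e = P × Ω / (0.6 F_EXX × L) = 24.1 × 2.0 / (0.6 × 60 × 5.5) = 0.2434 in.
Required leg w = t_e / 0.707 = 0.3443 in → use 3/8 in.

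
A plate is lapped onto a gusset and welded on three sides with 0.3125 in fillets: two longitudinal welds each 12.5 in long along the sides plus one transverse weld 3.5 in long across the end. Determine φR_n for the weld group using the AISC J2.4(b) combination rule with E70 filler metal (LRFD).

E70XX → F_EXX = 70 ksi.
t_e = 0.707 × 0.3125 = 0.2209 in.
R_nwl = 0.6 × 70 × 0.2209 × 25 = 232 kip (longitudinal, 2 welds).
R_nwt = 0.6 × 70 × 0.2209 × 3.5 = 32.48 kip (transverse, base value).
(i) R_nwl + R_nwt = 264.5 kip; (ii) 0.85 R_nwl + 1.5 R_nwt = 245.9 kip.
R_n = max = 264.5 kip [governs: (i)]; φR_n = 198.3 kip.

φR_n ≈ 198 kip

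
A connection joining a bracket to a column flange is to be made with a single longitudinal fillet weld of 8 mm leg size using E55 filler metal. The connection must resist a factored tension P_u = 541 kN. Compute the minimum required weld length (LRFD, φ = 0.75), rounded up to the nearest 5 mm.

E55XX → F_EXX = 550 MPa.
Throat t_e = 0.707 × 8 = 5.656 mm.
φr_n = 0.75 × 0.6 × 550 × 5.656 × 10⁻³ = 1.4 kN/mm.
L_req = P_u / φr_n = 541 / 1.4 = 386.5 mm total.
Round up → use L = 390 mm.

L = 390 mm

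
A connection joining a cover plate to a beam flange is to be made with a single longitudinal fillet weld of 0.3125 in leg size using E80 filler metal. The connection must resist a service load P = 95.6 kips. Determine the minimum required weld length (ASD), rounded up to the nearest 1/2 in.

L = 18.5 in

E80XX → F_EXX = 80 ksi.
Throat t_e = 0.707 × 0.3125 = 0.2209 in.
r_n/Ω = (0.6 × 80 × 0.2209) / 2.0 = 5.302 kip/in.
L_req = P / (r_n/Ω) = 95.6 / 5.302 = 18.03 in total.
Round up → use L = 18.5 in.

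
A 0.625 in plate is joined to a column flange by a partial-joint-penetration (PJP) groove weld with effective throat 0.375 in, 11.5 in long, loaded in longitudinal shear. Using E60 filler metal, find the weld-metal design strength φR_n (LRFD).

φR_n ≈ 116 kips

E60XX → F_EXX = 60 ksi.
Effective throat (given) t_e = 0.375 in.
A_we = 0.375 × 11.5 = 4.312 in².
F_nw = 0.6 F_EXX = 36 ksi.
φR_n = 0.75 × 36 × 4.312 = 116.4 kips.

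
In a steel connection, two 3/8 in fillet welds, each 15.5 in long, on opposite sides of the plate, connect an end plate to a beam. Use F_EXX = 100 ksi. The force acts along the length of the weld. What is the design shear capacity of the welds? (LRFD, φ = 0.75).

Effective throat t_e = 0.707 × 0.375 = 0.2651 in.
Total length L = 31 in; A_we = 0.2651 × 31 = 8.219 in².
F_nw = 0.6 F_EXX = 0.6 × 100 = 60 ksi.
φR_n = 0.75 × 60 × 8.219 = 369.8 kip.

φR_n ≈ 370 kip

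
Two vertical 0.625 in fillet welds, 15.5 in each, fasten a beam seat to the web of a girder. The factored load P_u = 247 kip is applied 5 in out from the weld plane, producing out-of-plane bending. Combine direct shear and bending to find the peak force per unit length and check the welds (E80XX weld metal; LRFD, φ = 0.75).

f_max ≈ 17.4 kip/in; NOT adequate

E80XX → F_EXX = 80 ksi.
L_w = 2 × 15.5 = 31 in; section modulus (unit throat) S = 2 × L²/6 = 80.08 in².
Direct shear f_v = P/L_w = 247/31 = 7.968 kip/in.
Moment M = P × e = 247 × 5 = 1235 kip·in; bending f_b = M/S = 15.42 kip/in.
f_max = √(f_v² + f_b²) = √(7.968² + 15.42²) = 17.36 kip/in.
φr_n = 0.75 × 0.6 × 80 × (0.707 × 0.625) = 15.91 kip/in → NOT adequate.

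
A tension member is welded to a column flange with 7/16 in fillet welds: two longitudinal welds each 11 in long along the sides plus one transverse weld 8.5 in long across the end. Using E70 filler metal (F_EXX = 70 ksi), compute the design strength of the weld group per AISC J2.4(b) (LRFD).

φR_n ≈ 306 kip

t_e = 0.707 × 0.4375 = 0.3093 in.
R_nwl = 0.6 × 70 × 0.3093 × 22 = 285.8 kip (longitudinal, 2 welds).
R_nwt = 0.6 × 70 × 0.3093 × 8.5 = 110.4 kip (transverse, base value).
(i) R_nwl + R_nwt = 396.2 kip; (ii) 0.85 R_nwl + 1.5 R_nwt = 408.6 kip.
R_n = max = 408.6 kip [governs: (ii)]; φR_n = 306.4 kip.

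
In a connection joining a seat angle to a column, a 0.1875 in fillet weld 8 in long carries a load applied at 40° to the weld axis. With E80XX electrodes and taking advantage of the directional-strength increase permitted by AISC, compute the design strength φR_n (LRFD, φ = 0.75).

φR_n ≈ 48 kips

E80XX → F_EXX = 80 ksi.
t_e = 0.707 × 0.1875 = 0.1326 in; A_we = 0.1326 × 8 = 1.06 in².
Directional factor: 1.0 + 0.5 sin^1.5(40°) = 1.258.
F_nw = 0.6 × 80 × 1.258 = 60.37 ksi.
φR_n = 0.75 × 60.37 × 1.06 = 48.02 kips.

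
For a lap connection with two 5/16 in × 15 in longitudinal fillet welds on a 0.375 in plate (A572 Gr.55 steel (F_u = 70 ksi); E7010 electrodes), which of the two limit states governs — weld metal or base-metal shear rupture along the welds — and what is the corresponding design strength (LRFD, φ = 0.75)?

φR_n ≈ 209 kips (weld metal governs)

E70XX → F_EXX = 70 ksi.
t_e = 0.707 × 0.3125 = 0.2209 in; L = 30 in.
Weld metal: φR_n = 0.75 × 0.6 × 70 × 0.2209 × 30 = 208.8 kips.
Base metal (shear rupture): φR_n = 0.75 × 0.6 × 70 × 0.375 × 30 = 354.4 kips.
Governing: weld metal.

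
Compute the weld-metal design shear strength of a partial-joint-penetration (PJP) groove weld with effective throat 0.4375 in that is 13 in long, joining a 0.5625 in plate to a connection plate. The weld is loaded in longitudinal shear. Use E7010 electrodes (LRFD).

φR_n ≈ 179 kips

E70XX → F_EXX = 70 ksi.
Effective throat (given) t_e = 0.4375 in.
A_we = 0.4375 × 13 = 5.688 in².
F_nw = 0.6 F_EXX = 42 ksi.
φR_n = 0.75 × 42 × 5.688 = 179.2 kips.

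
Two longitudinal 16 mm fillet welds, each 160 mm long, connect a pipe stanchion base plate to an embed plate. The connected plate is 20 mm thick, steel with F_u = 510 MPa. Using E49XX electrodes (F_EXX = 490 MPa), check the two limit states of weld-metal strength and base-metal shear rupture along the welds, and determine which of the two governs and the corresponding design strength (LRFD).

t_e = 0.707 × 16 = 11.31 mm; L = 320 mm.
Weld metal: φR_n = 0.75 × 0.6 × 490 × 11.31 × 320 × 10⁻³ = 798.2 kN.
Base metal (shear rupture): φR_n = 0.75 × 0.6 × 510 × 20 × 320 × 10⁻³ = 1469 kN.
Governing: weld metal.

φR_n ≈ 798 kN (weld metal governs)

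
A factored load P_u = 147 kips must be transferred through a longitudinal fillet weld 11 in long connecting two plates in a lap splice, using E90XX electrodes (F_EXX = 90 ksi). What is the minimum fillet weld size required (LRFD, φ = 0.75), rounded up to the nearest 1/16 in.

w = 1/2 in

Total weld length L = 11 in.
Required throat t_e = P_u / (φ × 0.6 F_EXX × L) = 147 / (0.75 × 0.6 × 90 × 11) = 0.33 in.
Required leg w = t_e / 0.707 = 0.4667 in → use 1/2 in.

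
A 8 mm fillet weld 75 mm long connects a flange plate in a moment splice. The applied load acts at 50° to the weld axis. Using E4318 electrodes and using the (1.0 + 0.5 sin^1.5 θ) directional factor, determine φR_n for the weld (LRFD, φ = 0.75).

E43XX → F_EXX = 430 MPa.
t_e = 0.707 × 8 = 5.656 mm; A_we = 5.656 × 75 = 424.2 mm².
Directional factor: 1.0 + 0.5 sin^1.5(50°) = 1.335.
F_nw = 0.6 × 430 × 1.335 = 344.5 MPa.
φR_n = 0.75 × 344.5 × 424.2 × 10⁻³ = 109.6 kN.

φR_n ≈ 110 kN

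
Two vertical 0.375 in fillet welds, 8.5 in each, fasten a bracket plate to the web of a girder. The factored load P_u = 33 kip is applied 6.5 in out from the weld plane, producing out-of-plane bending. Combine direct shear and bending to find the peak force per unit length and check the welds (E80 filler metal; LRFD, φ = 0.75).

E80XX → F_EXX = 80 ksi.
L_w = 2 × 8.5 = 17 in; section modulus (unit throat) S = 2 × L²/6 = 24.08 in².
Direct shear f_v = P/L_w = 33/17 = 1.941 kip/in.
Moment M = P × e = 33 × 6.5 = 214.5 kip·in; bending f_b = M/S = 8.907 kip/in.
f_max = √(f_v² + f_b²) = √(1.941² + 8.907²) = 9.116 kip/in.
φr_n = 0.75 × 0.6 × 80 × (0.707 × 0.375) = 9.544 kip/in → adequate.

f_max ≈ 9.12 kip/in; adequate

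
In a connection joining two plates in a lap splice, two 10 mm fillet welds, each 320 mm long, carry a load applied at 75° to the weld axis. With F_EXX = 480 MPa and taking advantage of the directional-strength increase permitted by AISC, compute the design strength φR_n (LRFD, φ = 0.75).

φR_n ≈ 1440 kN

t_e = 0.707 × 10 = 7.07 mm; A_we = 7.07 × 640 = 4525 mm².
Directional factor: 1.0 + 0.5 sin^1.5(75°) = 1.475.
F_nw = 0.6 × 480 × 1.475 = 424.7 MPa.
φR_n = 0.75 × 424.7 × 4525 × 10⁻³ = 1441 kN.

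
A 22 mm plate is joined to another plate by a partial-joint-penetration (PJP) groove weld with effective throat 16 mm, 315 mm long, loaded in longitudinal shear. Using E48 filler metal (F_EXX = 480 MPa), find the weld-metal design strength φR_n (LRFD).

φR_n ≈ 1090 kN

Effective throat (given) t_e = 16 mm.
A_we = 16 × 315 = 5040 mm².
F_nw = 0.6 F_EXX = 288 MPa.
φR_n = 0.75 × 288 × 5040 × 10⁻³ = 1089 kN.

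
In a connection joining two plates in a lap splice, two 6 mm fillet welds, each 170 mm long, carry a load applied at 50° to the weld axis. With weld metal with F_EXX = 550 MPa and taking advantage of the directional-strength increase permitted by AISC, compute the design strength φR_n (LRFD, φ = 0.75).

φR_n ≈ 477 kN

t_e = 0.707 × 6 = 4.242 mm; A_we = 4.242 × 340 = 1442 mm².
Directional factor: 1.0 + 0.5 sin^1.5(50°) = 1.335.
F_nw = 0.6 × 550 × 1.335 = 440.6 MPa.
φR_n = 0.75 × 440.6 × 1442 × 10⁻³ = 476.6 kN.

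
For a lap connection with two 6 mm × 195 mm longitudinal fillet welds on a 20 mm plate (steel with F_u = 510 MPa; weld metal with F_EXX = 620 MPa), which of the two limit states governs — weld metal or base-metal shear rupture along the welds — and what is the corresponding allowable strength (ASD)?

t_e = 0.707 × 6 = 4.242 mm; L = 390 mm.
Weld metal: R_n/Ω = (1/2.0) × 0.6 × 620 × 4.242 × 390 × 10⁻³ = 307.7 kN.
Base metal (shear rupture): R_n/Ω = (1/2.0) × 0.6 × 510 × 20 × 390 × 10⁻³ = 1193 kN.
Governing: weld metal.

R_n/Ω ≈ 308 kN (weld metal governs)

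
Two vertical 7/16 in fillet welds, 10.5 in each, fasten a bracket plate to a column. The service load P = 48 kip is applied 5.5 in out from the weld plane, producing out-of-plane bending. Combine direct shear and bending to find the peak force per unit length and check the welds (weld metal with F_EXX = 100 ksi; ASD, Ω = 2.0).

f_max ≈ 7.54 kip/in; adequate

L_w = 2 × 10.5 = 21 in; section modulus (unit throat) S = 2 × L²/6 = 36.75 in².
Direct shear f_v = P/L_w = 48/21 = 2.286 kip/in.
Moment M = P × e = 48 × 5.5 = 264 kip·in; bending f_b = M/S = 7.184 kip/in.
f_max = √(f_v² + f_b²) = √(2.286² + 7.184²) = 7.539 kip/in.
r_n/Ω = (1/2.0) × 0.6 × 100 × (0.707 × 0.4375) = 9.279 kip/in → adequate.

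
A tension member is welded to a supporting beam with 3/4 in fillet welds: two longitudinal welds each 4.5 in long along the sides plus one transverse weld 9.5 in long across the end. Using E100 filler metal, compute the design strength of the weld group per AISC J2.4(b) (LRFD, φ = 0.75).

E100XX → F_EXX = 100 ksi.
t_e = 0.707 × 0.75 = 0.5302 in.
R_nwl = 0.6 × 100 × 0.5302 × 9 = 286.3 kip (longitudinal, 2 welds).
R_nwt = 0.6 × 100 × 0.5302 × 9.5 = 302.2 kip (transverse, base value).
(i) R_nwl + R_nwt = 588.6 kip; (ii) 0.85 R_nwl + 1.5 R_nwt = 696.7 kip.
R_n = max = 696.7 kip [governs: (ii)]; φR_n = 522.6 kip.

φR_n ≈ 523 kip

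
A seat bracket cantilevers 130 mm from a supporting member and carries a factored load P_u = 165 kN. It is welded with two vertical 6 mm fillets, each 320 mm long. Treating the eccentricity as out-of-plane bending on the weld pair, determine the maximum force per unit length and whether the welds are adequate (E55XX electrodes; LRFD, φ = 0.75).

E55XX → F_EXX = 550 MPa.
L_w = 2 × 320 = 640 mm; section modulus (unit throat) S = 2 × L²/6 = 34130 mm².
Direct shear f_v = P/L_w = 165×10³/640 = 257.8 N/mm.
Moment M = P × e = 165×10³ × 130 = 21450000 N·mm; bending f_b = M/S = 628.4 N/mm.
f_max = √(f_v² + f_b²) = √(257.8² + 628.4²) = 679.2 N/mm.
φr_n = 0.75 × 0.6 × 550 × (0.707 × 6) = 1050 N/mm → adequate.

f_max ≈ 679 N/mm; adequate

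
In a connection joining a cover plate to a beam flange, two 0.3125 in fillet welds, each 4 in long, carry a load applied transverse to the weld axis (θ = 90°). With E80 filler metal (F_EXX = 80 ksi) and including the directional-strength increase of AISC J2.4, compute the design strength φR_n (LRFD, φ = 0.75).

φR_n ≈ 95.4 kips

t_e = 0.707 × 0.3125 = 0.2209 in; A_we = 0.2209 × 8 = 1.767 in².
Directional factor: 1.0 + 0.5 sin^1.5(90°) = 1.5.
F_nw = 0.6 × 80 × 1.5 = 72 ksi.
φR_n = 0.75 × 72 × 1.767 = 95.44 kips.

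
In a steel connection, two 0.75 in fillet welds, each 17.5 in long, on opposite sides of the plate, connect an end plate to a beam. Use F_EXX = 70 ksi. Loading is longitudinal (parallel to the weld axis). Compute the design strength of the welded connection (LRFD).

φR_n ≈ 585 kips

Effective throat t_e = 0.707 × 0.75 = 0.5302 in.
Total length L = 35 in; A_we = 0.5302 × 35 = 18.56 in².
F_nw = 0.6 F_EXX = 0.6 × 70 = 42 ksi.
φR_n = 0.75 × 42 × 18.56 = 584.6 kips.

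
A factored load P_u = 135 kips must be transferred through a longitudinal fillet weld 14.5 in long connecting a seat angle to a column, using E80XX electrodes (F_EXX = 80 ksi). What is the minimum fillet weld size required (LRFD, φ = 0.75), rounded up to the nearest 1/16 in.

w = 3/8 in

Total weld length L = 14.5 in.
Required throat t_e = P_u / (φ × 0.6 F_EXX × L) = 135 / (0.75 × 0.6 × 80 × 14.5) = 0.2586 in.
Required leg w = t_e / 0.707 = 0.3658 in → use 3/8 in.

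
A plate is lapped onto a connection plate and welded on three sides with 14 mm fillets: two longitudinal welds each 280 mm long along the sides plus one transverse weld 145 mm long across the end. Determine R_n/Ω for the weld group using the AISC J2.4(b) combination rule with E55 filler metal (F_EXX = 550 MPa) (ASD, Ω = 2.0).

t_e = 0.707 × 14 = 9.898 mm.
R_nwl = 0.6 × 550 × 9.898 × 560 × 10⁻³ = 1829 kN (longitudinal, 2 welds).
R_nwt = 0.6 × 550 × 9.898 × 145 × 10⁻³ = 473.6 kN (transverse, base value).
(i) R_nwl + R_nwt = 2303 kN; (ii) 0.85 R_nwl + 1.5 R_nwt = 2265 kN.
R_n = max = 2303 kN [governs: (i)]; R_n/Ω = 1151 kN.

R_n/Ω ≈ 1150 kN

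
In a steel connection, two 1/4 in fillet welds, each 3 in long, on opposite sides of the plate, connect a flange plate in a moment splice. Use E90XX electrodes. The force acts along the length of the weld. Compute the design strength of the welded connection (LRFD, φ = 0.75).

φR_n ≈ 43 kips

E90XX → F_EXX = 90 ksi.
Effective throat t_e = 0.707 × 0.25 = 0.1767 in.
Total length L = 6 in; A_we = 0.1767 × 6 = 1.06 in².
F_nw = 0.6 F_EXX = 0.6 × 90 = 54 ksi.
φR_n = 0.75 × 54 × 1.06 = 42.95 kips.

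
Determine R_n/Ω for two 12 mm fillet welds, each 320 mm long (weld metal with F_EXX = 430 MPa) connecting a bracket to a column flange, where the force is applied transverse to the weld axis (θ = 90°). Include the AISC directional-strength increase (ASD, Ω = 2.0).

t_e = 0.707 × 12 = 8.484 mm; A_we = 8.484 × 640 = 5430 mm².
Directional factor: 1.0 + 0.5 sin^1.5(90°) = 1.5.
F_nw = 0.6 × 430 × 1.5 = 387 MPa.
R_n/Ω = (387 × 5430) / 2.0 × 10⁻³ = 1051 kN.

R_n/Ω ≈ 1050 kN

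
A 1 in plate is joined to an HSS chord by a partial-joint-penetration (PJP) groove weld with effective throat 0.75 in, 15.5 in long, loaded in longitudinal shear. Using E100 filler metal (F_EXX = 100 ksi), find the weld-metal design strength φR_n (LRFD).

Effective throat (given) t_e = 0.75 in.
A_we = 0.75 × 15.5 = 11.62 in².
F_nw = 0.6 F_EXX = 60 ksi.
φR_n = 0.75 × 60 × 11.62 = 523.1 kip.

φR_n ≈ 523 kip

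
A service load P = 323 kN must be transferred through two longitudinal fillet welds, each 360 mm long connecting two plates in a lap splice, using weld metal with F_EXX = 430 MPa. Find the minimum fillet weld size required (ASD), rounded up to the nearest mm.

Total weld length L = 720 mm.
Required throat t_e = P × Ω / (0.6 F_EXX × L) = 323 × 2.0 / (0.6 × 430 × 720 × 10⁻³) = 3.478 mm.
Required leg w = t_e / 0.707 = 4.919 mm → use 5 mm.

w = 5 mm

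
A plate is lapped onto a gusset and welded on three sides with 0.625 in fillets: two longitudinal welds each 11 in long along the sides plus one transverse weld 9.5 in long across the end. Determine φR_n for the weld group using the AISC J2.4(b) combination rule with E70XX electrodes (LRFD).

E70XX → F_EXX = 70 ksi.
t_e = 0.707 × 0.625 = 0.4419 in.
R_nwl = 0.6 × 70 × 0.4419 × 22 = 408.3 kips (longitudinal, 2 welds).
R_nwt = 0.6 × 70 × 0.4419 × 9.5 = 176.3 kips (transverse, base value).
(i) R_nwl + R_nwt = 584.6 kips; (ii) 0.85 R_nwl + 1.5 R_nwt = 611.5 kips.
R_n = max = 611.5 kips [governs: (ii)]; φR_n = 458.6 kips.

φR_n ≈ 459 kips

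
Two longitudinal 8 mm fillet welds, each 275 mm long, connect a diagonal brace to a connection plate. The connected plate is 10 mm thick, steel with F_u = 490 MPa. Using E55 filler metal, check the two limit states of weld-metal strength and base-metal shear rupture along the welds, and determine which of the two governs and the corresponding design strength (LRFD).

φR_n ≈ 770 kN (weld metal governs)

E55XX → F_EXX = 550 MPa.
t_e = 0.707 × 8 = 5.656 mm; L = 550 mm.
Weld metal: φR_n = 0.75 × 0.6 × 550 × 5.656 × 550 × 10⁻³ = 769.9 kN.
Base metal (shear rupture): φR_n = 0.75 × 0.6 × 490 × 10 × 550 × 10⁻³ = 1213 kN.
Governing: weld metal.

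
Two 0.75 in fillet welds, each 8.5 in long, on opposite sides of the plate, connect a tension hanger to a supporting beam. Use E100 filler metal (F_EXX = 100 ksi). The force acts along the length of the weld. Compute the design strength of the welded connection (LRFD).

φR_n ≈ 406 kip

Effective throat t_e = 0.707 × 0.75 = 0.5302 in.
Total length L = 17 in; A_we = 0.5302 × 17 = 9.014 in².
F_nw = 0.6 F_EXX = 0.6 × 100 = 60 ksi.
φR_n = 0.75 × 60 × 9.014 = 405.6 kip.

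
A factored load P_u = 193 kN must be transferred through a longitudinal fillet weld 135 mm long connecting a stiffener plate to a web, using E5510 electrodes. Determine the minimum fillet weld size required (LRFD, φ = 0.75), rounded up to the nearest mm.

E55XX → F_EXX = 550 MPa.
Total weld length L = 135 mm.
Required throat t_e = P_u / (φ × 0.6 F_EXX × L) = 193 / (0.75 × 0.6 × 550 × 135 × 10⁻³) = 5.776 mm.
Required leg w = t_e / 0.707 = 8.17 mm → use 9 mm.

w = 9 mm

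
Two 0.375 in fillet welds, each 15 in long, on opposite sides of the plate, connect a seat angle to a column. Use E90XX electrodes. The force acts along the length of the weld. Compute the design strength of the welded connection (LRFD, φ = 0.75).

φR_n ≈ 322 kip

E90XX → F_EXX = 90 ksi.
Effective throat t_e = 0.707 × 0.375 = 0.2651 in.
Total length L = 30 in; A_we = 0.2651 × 30 = 7.954 in².
F_nw = 0.6 F_EXX = 0.6 × 90 = 54 ksi.
φR_n = 0.75 × 54 × 7.954 = 322.1 kip.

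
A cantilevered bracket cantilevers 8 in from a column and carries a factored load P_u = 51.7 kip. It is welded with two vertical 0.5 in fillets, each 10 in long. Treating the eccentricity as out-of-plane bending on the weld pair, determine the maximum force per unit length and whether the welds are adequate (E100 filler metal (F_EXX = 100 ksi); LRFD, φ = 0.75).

L_w = 2 × 10 = 20 in; section modulus (unit throat) S = 2 × L²/6 = 33.33 in².
Direct shear f_v = P/L_w = 51.7/20 = 2.585 kip/in.
Moment M = P × e = 51.7 × 8 = 413.6 kip·in; bending f_b = M/S = 12.41 kip/in.
f_max = √(f_v² + f_b²) = √(2.585² + 12.41²) = 12.67 kip/in.
φr_n = 0.75 × 0.6 × 100 × (0.707 × 0.5) = 15.91 kip/in → adequate.

f_max ≈ 12.7 kip/in; adequate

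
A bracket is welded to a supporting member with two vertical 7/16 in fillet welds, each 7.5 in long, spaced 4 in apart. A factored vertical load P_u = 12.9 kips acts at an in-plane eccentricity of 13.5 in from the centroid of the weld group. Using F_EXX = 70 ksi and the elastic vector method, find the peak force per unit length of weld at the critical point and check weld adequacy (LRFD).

f_max ≈ 6.13 kip/in; adequate

Total weld length L_w = 15 in. Treat welds as unit-width lines.
Polar moment about centroid: J = 2[d³/12 + d(b/2)²] = 2[7.5³/12 + 7.5×2²] = 130.3 in³.
Direct shear f_v = P/L_w = 12.9 / 15 = 0.86 kip/in (vertical).
Torsion M = P·e = 12.9 × 13.5 = 174.15 kip·in.
Critical point at (x, y) = (2, 3.75) from centroid. f_tx = M·y/J = 5.012 kip/in; f_ty = M·x/J = 2.673 kip/in.
Resultant f_max = √[f_tx² + (f_v + f_ty)²] = √[5.012² + (0.86 + 2.673)²] = 6.132 kip/in.
Capacity per unit length: φr_n = 0.75 × 0.6 × 70 × (0.707 × 0.4375) = 9.743 kip/in.
6.132 ≤ 9.743 → adequate.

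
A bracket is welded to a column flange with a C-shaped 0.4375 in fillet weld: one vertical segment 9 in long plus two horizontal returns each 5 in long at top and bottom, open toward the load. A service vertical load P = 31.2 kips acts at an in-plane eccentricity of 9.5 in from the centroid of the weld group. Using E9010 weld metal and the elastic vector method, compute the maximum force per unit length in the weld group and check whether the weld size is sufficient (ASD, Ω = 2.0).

E90XX → F_EXX = 90 ksi.
Total weld length L_w = 19 in. Treat welds as unit-width lines.
Centroid: x̄ = 2×5×2.5 / 19 = 1.316 in from the vertical weld.
Polar moment about centroid: J = I_x + I_y = [9³/12 + 2×5×4.5²] + [9×1.316² + 2(5³/12 + 5×1.184²)] = 313.7 in³.
Direct shear f_v = P/L_w = 31.2 / 19 = 1.642 kip/in (vertical).
Torsion M = P·e = 31.2 × 9.5 = 296.4 kip·in.
Critical point at (x, y) = (3.684, 4.5) from centroid. f_tx = M·y/J = 4.252 kip/in; f_ty = M·x/J = 3.481 kip/in.
Resultant f_max = √[f_tx² + (f_v + f_ty)²] = √[4.252² + (1.642 + 3.481)²] = 6.658 kip/in.
Capacity per unit length: r_n/Ω = (1/2.0) × 0.6 × 90 × (0.707 × 0.4375) = 8.351 kip/in.
6.658 ≤ 8.351 → adequate.

f_max ≈ 6.66 kip/in; adequate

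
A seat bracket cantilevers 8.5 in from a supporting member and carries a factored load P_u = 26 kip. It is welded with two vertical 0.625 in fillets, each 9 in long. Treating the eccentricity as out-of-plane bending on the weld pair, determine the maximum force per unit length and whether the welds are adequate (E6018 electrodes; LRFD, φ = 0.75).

f_max ≈ 8.31 kip/in; adequate

E60XX → F_EXX = 60 ksi.
L_w = 2 × 9 = 18 in; section modulus (unit throat) S = 2 × L²/6 = 27 in².
Direct shear f_v = P/L_w = 26/18 = 1.444 kip/in.
Moment M = P × e = 26 × 8.5 = 221 kip·in; bending f_b = M/S = 8.185 kip/in.
f_max = √(f_v² + f_b²) = √(1.444² + 8.185²) = 8.312 kip/in.
φr_n = 0.75 × 0.6 × 60 × (0.707 × 0.625) = 11.93 kip/in → adequate.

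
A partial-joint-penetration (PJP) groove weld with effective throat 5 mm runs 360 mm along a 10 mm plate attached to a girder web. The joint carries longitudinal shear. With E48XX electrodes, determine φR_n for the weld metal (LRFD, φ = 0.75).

E48XX → F_EXX = 480 MPa.
Effective throat (given) t_e = 5 mm.
A_we = 5 × 360 = 1800 mm².
F_nw = 0.6 F_EXX = 288 MPa.
φR_n = 0.75 × 288 × 1800 × 10⁻³ = 388.8 kN.

φR_n ≈ 389 kN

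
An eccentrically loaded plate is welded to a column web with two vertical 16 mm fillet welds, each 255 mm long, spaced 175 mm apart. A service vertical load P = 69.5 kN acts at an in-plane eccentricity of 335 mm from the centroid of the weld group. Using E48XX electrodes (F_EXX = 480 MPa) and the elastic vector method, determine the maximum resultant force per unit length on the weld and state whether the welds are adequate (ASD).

f_max ≈ 627 N/mm; adequate

Total weld length L_w = 510 mm. Treat welds as unit-width lines.
Polar moment about centroid: J = 2[d³/12 + d(b/2)²] = 2[255³/12 + 255×87.5²] = 6668000 mm³.
Direct shear f_v = P/L_w = 69.5×10³ / 510 = 136.3 N/mm (vertical).
Torsion M = P·e = 69.5×10³ × 335 = 23282000 N·mm.
Critical point at (x, y) = (87.5, 127.5) from centroid. f_tx = M·y/J = 445.2 N/mm; f_ty = M·x/J = 305.5 N/mm.
Resultant f_max = √[f_tx² + (f_v + f_ty)²] = √[445.2² + (136.3 + 305.5)²] = 627.2 N/mm.
Capacity per unit length: r_n/Ω = (1/2.0) × 0.6 × 480 × (0.707 × 16) = 1629 N/mm.
627.2 ≤ 1629 → adequate.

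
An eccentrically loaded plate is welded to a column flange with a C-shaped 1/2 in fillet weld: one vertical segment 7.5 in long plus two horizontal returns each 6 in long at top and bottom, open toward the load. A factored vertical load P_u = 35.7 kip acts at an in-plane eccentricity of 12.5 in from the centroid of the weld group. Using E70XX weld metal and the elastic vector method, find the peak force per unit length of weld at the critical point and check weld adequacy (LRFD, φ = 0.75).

f_max ≈ 10.3 kip/in; adequate

E70XX → F_EXX = 70 ksi.
Total weld length L_w = 19.5 in. Treat welds as unit-width lines.
Centroid: x̄ = 2×6×3 / 19.5 = 1.846 in from the vertical weld.
Polar moment about centroid: J = I_x + I_y = [7.5³/12 + 2×6×3.75²] + [7.5×1.846² + 2(6³/12 + 6×1.154²)] = 281.4 in³.
Direct shear f_v = P/L_w = 35.7 / 19.5 = 1.831 kip/in (vertical).
Torsion M = P·e = 35.7 × 12.5 = 446.25 kip·in.
Critical point at (x, y) = (4.154, 3.75) from centroid. f_tx = M·y/J = 5.946 kip/in; f_ty = M·x/J = 6.586 kip/in.
Resultant f_max = √[f_tx² + (f_v + f_ty)²] = √[5.946² + (1.831 + 6.586)²] = 10.31 kip/in.
Capacity per unit length: φr_n = 0.75 × 0.6 × 70 × (0.707 × 0.5) = 11.14 kip/in.
10.31 ≤ 11.14 → adequate.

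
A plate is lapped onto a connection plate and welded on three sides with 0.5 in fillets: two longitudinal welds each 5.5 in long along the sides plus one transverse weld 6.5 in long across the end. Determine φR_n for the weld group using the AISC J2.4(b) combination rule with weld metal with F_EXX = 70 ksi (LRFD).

φR_n ≈ 213 kip

t_e = 0.707 × 0.5 = 0.3535 in.
R_nwl = 0.6 × 70 × 0.3535 × 11 = 163.3 kip (longitudinal, 2 welds).
R_nwt = 0.6 × 70 × 0.3535 × 6.5 = 96.51 kip (transverse, base value).
(i) R_nwl + R_nwt = 259.8 kip; (ii) 0.85 R_nwl + 1.5 R_nwt = 283.6 kip.
R_n = max = 283.6 kip [governs: (ii)]; φR_n = 212.7 kip.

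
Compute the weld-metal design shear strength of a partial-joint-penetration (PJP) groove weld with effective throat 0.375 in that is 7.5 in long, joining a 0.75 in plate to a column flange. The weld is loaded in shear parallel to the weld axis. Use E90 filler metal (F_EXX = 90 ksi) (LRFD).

Effective throat (given) t_e = 0.375 in.
A_we = 0.375 × 7.5 = 2.812 in².
F_nw = 0.6 F_EXX = 54 ksi.
φR_n = 0.75 × 54 × 2.812 = 113.9 kip.

φR_n ≈ 114 kip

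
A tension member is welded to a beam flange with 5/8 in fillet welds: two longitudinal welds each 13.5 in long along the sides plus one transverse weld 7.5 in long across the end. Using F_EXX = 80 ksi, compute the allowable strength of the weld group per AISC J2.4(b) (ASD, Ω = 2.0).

t_e = 0.707 × 0.625 = 0.4419 in.
R_nwl = 0.6 × 80 × 0.4419 × 27 = 572.7 kips (longitudinal, 2 welds).
R_nwt = 0.6 × 80 × 0.4419 × 7.5 = 159.1 kips (transverse, base value).
(i) R_nwl + R_nwt = 731.7 kips; (ii) 0.85 R_nwl + 1.5 R_nwt = 725.4 kips.
R_n = max = 731.7 kips [governs: (i)]; R_n/Ω = 365.9 kips.

R_n/Ω ≈ 366 kips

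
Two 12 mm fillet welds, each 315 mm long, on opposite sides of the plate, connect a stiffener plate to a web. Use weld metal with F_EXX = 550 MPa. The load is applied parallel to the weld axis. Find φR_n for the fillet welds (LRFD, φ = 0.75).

Effective throat t_e = 0.707 × 12 = 8.484 mm.
Total length L = 630 mm; A_we = 8.484 × 630 = 5345 mm².
F_nw = 0.6 F_EXX = 0.6 × 550 = 330 MPa.
φR_n = 0.75 × 330 × 5345 × 10⁻³ = 1323 kN.

φR_n ≈ 1320 kN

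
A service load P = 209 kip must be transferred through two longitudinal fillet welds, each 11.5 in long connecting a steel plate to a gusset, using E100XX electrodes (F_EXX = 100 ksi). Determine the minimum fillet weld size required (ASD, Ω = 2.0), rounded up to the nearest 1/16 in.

w = 7/16 in

Total weld length L = 23 in.
Required throat t_e = P × Ω / (0.6 F_EXX × L) = 209 × 2.0 / (0.6 × 100 × 23) = 0.3029 in.
Required leg w = t_e / 0.707 = 0.4284 in → use 7/16 in.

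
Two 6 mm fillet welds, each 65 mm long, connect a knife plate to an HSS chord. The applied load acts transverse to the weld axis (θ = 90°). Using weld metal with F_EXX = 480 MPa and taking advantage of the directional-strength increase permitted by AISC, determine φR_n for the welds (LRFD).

t_e = 0.707 × 6 = 4.242 mm; A_we = 4.242 × 130 = 551.5 mm².
Directional factor: 1.0 + 0.5 sin^1.5(90°) = 1.5.
F_nw = 0.6 × 480 × 1.5 = 432 MPa.
φR_n = 0.75 × 432 × 551.5 × 10⁻³ = 178.7 kN.

φR_n ≈ 179 kN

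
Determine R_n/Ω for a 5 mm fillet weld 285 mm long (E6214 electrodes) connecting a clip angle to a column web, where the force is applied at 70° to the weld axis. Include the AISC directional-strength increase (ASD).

E62XX → F_EXX = 620 MPa.
t_e = 0.707 × 5 = 3.535 mm; A_we = 3.535 × 285 = 1007 mm².
Directional factor: 1.0 + 0.5 sin^1.5(70°) = 1.455.
F_nw = 0.6 × 620 × 1.455 = 541.4 MPa.
R_n/Ω = (541.4 × 1007) / 2.0 × 10⁻³ = 272.7 kN.

R_n/Ω ≈ 273 kN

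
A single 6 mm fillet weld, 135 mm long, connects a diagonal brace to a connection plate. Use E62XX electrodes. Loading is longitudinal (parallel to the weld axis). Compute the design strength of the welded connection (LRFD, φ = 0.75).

φR_n ≈ 160 kN

E62XX → F_EXX = 620 MPa.
Effective throat t_e = 0.707 × 6 = 4.242 mm.
Total length L = 135 mm; A_we = 4.242 × 135 = 572.7 mm².
F_nw = 0.6 F_EXX = 0.6 × 620 = 372 MPa.
φR_n = 0.75 × 372 × 572.7 × 10⁻³ = 159.8 kN.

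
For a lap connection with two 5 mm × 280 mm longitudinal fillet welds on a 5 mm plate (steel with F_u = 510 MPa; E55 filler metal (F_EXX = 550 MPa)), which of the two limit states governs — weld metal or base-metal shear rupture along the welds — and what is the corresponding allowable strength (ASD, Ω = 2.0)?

t_e = 0.707 × 5 = 3.535 mm; L = 560 mm.
Weld metal: R_n/Ω = (1/2.0) × 0.6 × 550 × 3.535 × 560 × 10⁻³ = 326.6 kN.
Base metal (shear rupture): R_n/Ω = (1/2.0) × 0.6 × 510 × 5 × 560 × 10⁻³ = 428.4 kN.
Governing: weld metal.

R_n/Ω ≈ 327 kN (weld metal governs)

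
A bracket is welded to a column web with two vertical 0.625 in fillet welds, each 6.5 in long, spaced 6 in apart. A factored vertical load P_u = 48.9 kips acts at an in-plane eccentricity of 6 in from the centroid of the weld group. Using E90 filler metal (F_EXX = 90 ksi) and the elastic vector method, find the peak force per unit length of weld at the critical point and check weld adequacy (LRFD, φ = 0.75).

f_max ≈ 10.9 kip/in; adequate

Total weld length L_w = 13 in. Treat welds as unit-width lines.
Polar moment about centroid: J = 2[d³/12 + d(b/2)²] = 2[6.5³/12 + 6.5×3²] = 162.8 in³.
Direct shear f_v = P/L_w = 48.9 / 13 = 3.762 kip/in (vertical).
Torsion M = P·e = 48.9 × 6 = 293.4 kip·in.
Critical point at (x, y) = (3, 3.25) from centroid. f_tx = M·y/J = 5.858 kip/in; f_ty = M·x/J = 5.408 kip/in.
Resultant f_max = √[f_tx² + (f_v + f_ty)²] = √[5.858² + (3.762 + 5.408)²] = 10.88 kip/in.
Capacity per unit length: φr_n = 0.75 × 0.6 × 90 × (0.707 × 0.625) = 17.9 kip/in.
10.88 ≤ 17.9 → adequate.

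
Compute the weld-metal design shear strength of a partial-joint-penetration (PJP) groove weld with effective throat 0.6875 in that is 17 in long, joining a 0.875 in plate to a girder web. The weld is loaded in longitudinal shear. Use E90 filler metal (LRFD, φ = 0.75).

E90XX → F_EXX = 90 ksi.
Effective throat (given) t_e = 0.6875 in.
A_we = 0.6875 × 17 = 11.69 in².
F_nw = 0.6 F_EXX = 54 ksi.
φR_n = 0.75 × 54 × 11.69 = 473.3 kips.

φR_n ≈ 473 kips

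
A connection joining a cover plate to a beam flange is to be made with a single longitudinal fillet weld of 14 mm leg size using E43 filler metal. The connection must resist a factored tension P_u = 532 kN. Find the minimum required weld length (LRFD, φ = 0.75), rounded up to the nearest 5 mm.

E43XX → F_EXX = 430 MPa.
Throat t_e = 0.707 × 14 = 9.898 mm.
φr_n = 0.75 × 0.6 × 430 × 9.898 × 10⁻³ = 1.915 kN/mm.
L_req = P_u / φr_n = 532 / 1.915 = 277.8 mm total.
Round up → use L = 280 mm.

L = 280 mm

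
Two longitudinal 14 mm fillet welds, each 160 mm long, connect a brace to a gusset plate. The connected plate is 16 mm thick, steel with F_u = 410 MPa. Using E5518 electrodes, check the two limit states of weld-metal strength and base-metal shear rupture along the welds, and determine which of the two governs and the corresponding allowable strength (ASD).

R_n/Ω ≈ 523 kN (weld metal governs)

E55XX → F_EXX = 550 MPa.
t_e = 0.707 × 14 = 9.898 mm; L = 320 mm.
Weld metal: R_n/Ω = (1/2.0) × 0.6 × 550 × 9.898 × 320 × 10⁻³ = 522.6 kN.
Base metal (shear rupture): R_n/Ω = (1/2.0) × 0.6 × 410 × 16 × 320 × 10⁻³ = 629.8 kN.
Governing: weld metal.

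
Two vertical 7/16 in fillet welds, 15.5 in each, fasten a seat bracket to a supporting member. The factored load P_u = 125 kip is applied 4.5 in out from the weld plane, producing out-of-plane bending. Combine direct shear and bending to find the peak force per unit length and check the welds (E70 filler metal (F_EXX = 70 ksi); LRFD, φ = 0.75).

f_max ≈ 8.1 kip/in; adequate

L_w = 2 × 15.5 = 31 in; section modulus (unit throat) S = 2 × L²/6 = 80.08 in².
Direct shear f_v = P/L_w = 125/31 = 4.032 kip/in.
Moment M = P × e = 125 × 4.5 = 562.5 kip·in; bending f_b = M/S = 7.024 kip/in.
f_max = √(f_v² + f_b²) = √(4.032² + 7.024²) = 8.099 kip/in.
φr_n = 0.75 × 0.6 × 70 × (0.707 × 0.4375) = 9.743 kip/in → adequate.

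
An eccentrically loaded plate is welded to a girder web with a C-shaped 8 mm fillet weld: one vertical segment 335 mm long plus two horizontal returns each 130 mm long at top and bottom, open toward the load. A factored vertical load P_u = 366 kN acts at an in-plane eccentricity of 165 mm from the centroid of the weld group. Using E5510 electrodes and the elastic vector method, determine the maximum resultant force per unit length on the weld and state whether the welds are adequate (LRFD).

f_max ≈ 1450 N/mm; NOT adequate

E55XX → F_EXX = 550 MPa.
Total weld length L_w = 595 mm. Treat welds as unit-width lines.
Centroid: x̄ = 2×130×65 / 595 = 28.4 mm from the vertical weld.
Polar moment about centroid: J = I_x + I_y = [335³/12 + 2×130×167.5²] + [335×28.4² + 2(130³/12 + 130×36.6²)] = 11410000 mm³.
Direct shear f_v = P/L_w = 366×10³ / 595 = 615.1 N/mm (vertical).
Torsion M = P·e = 366×10³ × 165 = 60390000 N·mm.
Critical point at (x, y) = (101.6, 167.5) from centroid. f_tx = M·y/J = 886.4 N/mm; f_ty = M·x/J = 537.6 N/mm.
Resultant f_max = √[f_tx² + (f_v + f_ty)²] = √[886.4² + (615.1 + 537.6)²] = 1454 N/mm.
Capacity per unit length: φr_n = 0.75 × 0.6 × 550 × (0.707 × 8) = 1400 N/mm.
1454 > 1400 → NOT adequate.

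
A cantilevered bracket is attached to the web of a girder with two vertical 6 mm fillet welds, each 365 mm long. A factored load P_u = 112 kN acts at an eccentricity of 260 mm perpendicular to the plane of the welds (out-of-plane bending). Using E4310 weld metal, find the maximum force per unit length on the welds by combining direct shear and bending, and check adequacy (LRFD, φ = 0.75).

f_max ≈ 673 N/mm; adequate

E43XX → F_EXX = 430 MPa.
L_w = 2 × 365 = 730 mm; section modulus (unit throat) S = 2 × L²/6 = 44410 mm².
Direct shear f_v = P/L_w = 112×10³/730 = 153.4 N/mm.
Moment M = P × e = 112×10³ × 260 = 29120000 N·mm; bending f_b = M/S = 655.7 N/mm.
f_max = √(f_v² + f_b²) = √(153.4² + 655.7²) = 673.4 N/mm.
φr_n = 0.75 × 0.6 × 430 × (0.707 × 6) = 820.8 N/mm → adequate.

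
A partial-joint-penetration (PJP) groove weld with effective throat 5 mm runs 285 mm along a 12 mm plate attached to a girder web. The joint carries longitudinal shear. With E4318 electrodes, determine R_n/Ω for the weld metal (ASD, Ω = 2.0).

R_n/Ω ≈ 184 kN

E43XX → F_EXX = 430 MPa.
Effective throat (given) t_e = 5 mm.
A_we = 5 × 285 = 1425 mm².
F_nw = 0.6 F_EXX = 258 MPa.
R_n/Ω = (258 × 1425) / 2.0 × 10⁻³ = 183.8 kN.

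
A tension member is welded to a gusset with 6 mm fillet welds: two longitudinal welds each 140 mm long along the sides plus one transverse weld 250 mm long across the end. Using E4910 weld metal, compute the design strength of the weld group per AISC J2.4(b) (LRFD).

E49XX → F_EXX = 490 MPa.
t_e = 0.707 × 6 = 4.242 mm.
R_nwl = 0.6 × 490 × 4.242 × 280 × 10⁻³ = 349.2 kN (longitudinal, 2 welds).
R_nwt = 0.6 × 490 × 4.242 × 250 × 10⁻³ = 311.8 kN (transverse, base value).
(i) R_nwl + R_nwt = 661 kN; (ii) 0.85 R_nwl + 1.5 R_nwt = 764.5 kN.
R_n = max = 764.5 kN [governs: (ii)]; φR_n = 573.4 kN.

φR_n ≈ 573 kN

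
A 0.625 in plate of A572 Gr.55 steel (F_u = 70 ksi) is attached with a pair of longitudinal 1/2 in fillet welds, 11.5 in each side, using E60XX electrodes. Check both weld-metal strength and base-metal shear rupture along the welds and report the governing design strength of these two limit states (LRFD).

E60XX → F_EXX = 60 ksi.
t_e = 0.707 × 0.5 = 0.3535 in; L = 23 in.
Weld metal: φR_n = 0.75 × 0.6 × 60 × 0.3535 × 23 = 219.5 kip.
Base metal (shear rupture): φR_n = 0.75 × 0.6 × 70 × 0.625 × 23 = 452.8 kip.
Governing: weld metal.

φR_n ≈ 220 kip (weld metal governs)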